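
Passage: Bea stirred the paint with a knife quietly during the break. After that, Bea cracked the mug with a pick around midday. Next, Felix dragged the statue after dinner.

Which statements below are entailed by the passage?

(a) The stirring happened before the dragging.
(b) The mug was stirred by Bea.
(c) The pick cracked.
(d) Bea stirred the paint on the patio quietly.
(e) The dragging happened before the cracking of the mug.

(a)

(a) Entailed — the narrative places the stirring before the dragging.
(b) Not entailed — Bea stirred the paint, not the mug; the mug belongs to the cracking event.
(c) Not entailed — the mug is what cracked, not the pick.
(d) Not entailed — 'on the patio' adds information not in the original event.
(e) Not entailed — the narrative places the cracking before the dragging, not after.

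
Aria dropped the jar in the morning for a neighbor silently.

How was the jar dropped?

silently

'silently' marks the manner of the dropping event.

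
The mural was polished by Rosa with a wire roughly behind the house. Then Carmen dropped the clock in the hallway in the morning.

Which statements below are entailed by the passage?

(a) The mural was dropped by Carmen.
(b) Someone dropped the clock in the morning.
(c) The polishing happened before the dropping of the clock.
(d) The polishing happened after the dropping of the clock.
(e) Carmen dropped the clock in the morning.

(b), (c), (e)

(a) Not entailed — Carmen dropped the clock, not the mural; the mural belongs to the polishing event.
(b) Entailed — every conjunct here is already in the original dropping event.
(c) Entailed — the narrative places the polishing before the dropping.
(d) Not entailed — the narrative places the polishing before the dropping, not after.
(e) Entailed — the original entails any weakening of itself; this just drops 'in the hallway'.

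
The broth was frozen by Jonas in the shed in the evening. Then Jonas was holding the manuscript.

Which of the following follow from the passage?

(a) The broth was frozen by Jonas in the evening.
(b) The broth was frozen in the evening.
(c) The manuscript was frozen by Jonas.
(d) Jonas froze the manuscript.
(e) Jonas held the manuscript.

(a) Entailed — every conjunct here is already in the original freezing event.
(b) Entailed — dropping 'in the shed' and generalizing the agent leaves a sub-description the original still satisfies.
(c) Not entailed — Jonas froze the broth, not the manuscript; the manuscript belongs to the holding event.
(d) Not entailed — Jonas froze the broth, not the manuscript; the manuscript belongs to the holding event.
(e) Entailed — 'hold' is an activity; 'was holding' entails that some holding happened, so 'held' holds.

(a), (b), (e)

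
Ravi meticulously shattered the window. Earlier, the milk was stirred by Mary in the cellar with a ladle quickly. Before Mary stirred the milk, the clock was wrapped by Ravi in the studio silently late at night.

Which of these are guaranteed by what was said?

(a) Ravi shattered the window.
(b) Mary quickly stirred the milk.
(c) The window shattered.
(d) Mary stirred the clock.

(a), (b), (c)

(a) Entailed — every conjunct here is already in the original shattering event.
(b) Entailed — the original entails any weakening of itself; this just drops 'in the cellar', 'with a ladle'.
(c) Entailed — 'Ravi shattered the window' is causative; it entails the inchoative 'the window shattered'.
(d) Not entailed — Mary stirred the milk, not the clock; the clock belongs to the wrapping event.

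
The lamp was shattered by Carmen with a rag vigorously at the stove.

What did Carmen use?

'with a rag' marks the instrument of the shattering event.

a rag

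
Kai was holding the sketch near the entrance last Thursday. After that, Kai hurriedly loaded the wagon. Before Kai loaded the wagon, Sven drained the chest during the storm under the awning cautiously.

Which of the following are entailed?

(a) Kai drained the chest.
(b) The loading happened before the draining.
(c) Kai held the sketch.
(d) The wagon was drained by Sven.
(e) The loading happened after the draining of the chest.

(c), (e)

(a) Not entailed — the passage has Sven draining the chest, not Kai.
(b) Not entailed — the narrative places the draining before the loading, not after.
(c) Entailed — 'hold' is an activity; 'was holding' entails that some holding happened, so 'held' holds.
(d) Not entailed — Sven drained the chest, not the wagon; the wagon belongs to the loading event.
(e) Entailed — the narrative places the draining before the loading.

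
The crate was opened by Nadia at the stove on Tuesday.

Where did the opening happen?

at the stove

'at the stove' marks the location of the opening event.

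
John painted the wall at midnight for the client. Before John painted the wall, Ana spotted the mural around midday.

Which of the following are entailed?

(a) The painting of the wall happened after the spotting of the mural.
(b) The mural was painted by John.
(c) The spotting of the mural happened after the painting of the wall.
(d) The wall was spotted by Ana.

(a) Entailed — the narrative places the spotting before the painting.
(b) Not entailed — John painted the wall, not the mural; the mural belongs to the spotting event.
(c) Not entailed — the narrative places the spotting before the painting, not after.
(d) Not entailed — Ana spotted the mural, not the wall; the wall belongs to the painting event.

(a)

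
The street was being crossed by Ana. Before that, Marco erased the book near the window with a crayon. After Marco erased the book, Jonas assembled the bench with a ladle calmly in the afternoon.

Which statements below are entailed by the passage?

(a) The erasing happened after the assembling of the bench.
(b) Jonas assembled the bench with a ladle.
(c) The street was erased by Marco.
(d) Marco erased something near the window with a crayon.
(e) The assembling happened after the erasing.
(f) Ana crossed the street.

(a) Not entailed — the narrative places the erasing before the assembling, not after.
(b) Entailed — dropping 'in the afternoon', 'calmly' leaves a sub-description the original still satisfies.
(c) Not entailed — Marco erased the book, not the street; the street belongs to the crossing event.
(d) Entailed — generalizing the patient leaves a sub-description the original still satisfies.
(e) Entailed — the narrative places the erasing before the assembling.
(f) Not entailed — 'was crossing' is progressive on an accomplishment; it does not entail the completed 'crossed'.

(b), (d), (e)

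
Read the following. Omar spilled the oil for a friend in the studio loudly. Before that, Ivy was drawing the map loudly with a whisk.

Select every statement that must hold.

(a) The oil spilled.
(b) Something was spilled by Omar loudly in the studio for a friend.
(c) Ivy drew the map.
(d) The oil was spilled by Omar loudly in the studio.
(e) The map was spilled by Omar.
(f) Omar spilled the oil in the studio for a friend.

(a), (b), (d), (f)

(a) Entailed — 'Omar spilled the oil' is causative; it entails the inchoative 'the oil spilled'.
(b) Entailed — this follows by dropping conjuncts from the spilling event's description.
(c) Not entailed — 'was drawing' is progressive on an accomplishment; it does not entail the completed 'drew'.
(d) Entailed — the original entails any weakening of itself; this just drops 'for a friend'.
(e) Not entailed — Omar spilled the oil, not the map; the map belongs to the drawing event.
(f) Entailed — dropping 'loudly' leaves a sub-description the original still satisfies.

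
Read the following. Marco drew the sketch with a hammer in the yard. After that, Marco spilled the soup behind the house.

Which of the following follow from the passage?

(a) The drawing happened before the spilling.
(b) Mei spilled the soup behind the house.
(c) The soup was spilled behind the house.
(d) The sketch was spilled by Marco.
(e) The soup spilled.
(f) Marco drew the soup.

(a), (c), (e)

(a) Entailed — the narrative places the drawing before the spilling.
(b) Not entailed — the passage has Marco spilling the soup, not Mei.
(c) Entailed — the original entails any weakening of itself; this just generalizes the agent.
(d) Not entailed — Marco spilled the soup, not the sketch; the sketch belongs to the drawing event.
(e) Entailed — 'Marco spilled the soup' is causative; it entails the inchoative 'the soup spilled'.
(f) Not entailed — Marco drew the sketch, not the soup; the soup belongs to the spilling event.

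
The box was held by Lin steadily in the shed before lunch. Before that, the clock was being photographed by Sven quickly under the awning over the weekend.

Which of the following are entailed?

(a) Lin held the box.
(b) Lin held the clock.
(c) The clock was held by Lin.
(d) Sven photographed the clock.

(a)

(a) Entailed — every conjunct here is already in the original holding event.
(b) Not entailed — Lin held the box, not the clock; the clock belongs to the photographing event.
(c) Not entailed — Lin held the box, not the clock; the clock belongs to the photographing event.
(d) Not entailed — 'was photographing' is progressive on an accomplishment; it does not entail the completed 'photographed'.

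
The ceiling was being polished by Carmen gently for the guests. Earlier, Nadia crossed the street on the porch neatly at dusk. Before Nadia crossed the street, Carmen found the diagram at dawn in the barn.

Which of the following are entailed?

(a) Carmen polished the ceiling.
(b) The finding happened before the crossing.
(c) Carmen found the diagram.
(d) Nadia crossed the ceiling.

(a), (b), (c)

(a) Entailed — 'polish' is an activity; 'was polishing' entails that some polishing happened, so 'polished' holds.
(b) Entailed — the narrative places the finding before the crossing.
(c) Entailed — this follows by dropping conjuncts from the finding event's description.
(d) Not entailed — Nadia crossed the street, not the ceiling; the ceiling belongs to the polishing event.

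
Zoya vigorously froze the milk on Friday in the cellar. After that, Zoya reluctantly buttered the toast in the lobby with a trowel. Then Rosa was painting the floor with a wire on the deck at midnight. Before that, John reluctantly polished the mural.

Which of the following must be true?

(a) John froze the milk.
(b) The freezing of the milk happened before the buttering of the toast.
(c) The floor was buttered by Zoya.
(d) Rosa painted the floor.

(b)

(a) Not entailed — the passage has Zoya freezing the milk, not John.
(b) Entailed — the narrative places the freezing before the buttering.
(c) Not entailed — Zoya buttered the toast, not the floor; the floor belongs to the painting event.
(d) Not entailed — 'was painting' is progressive on an accomplishment; it does not entail the completed 'painted'.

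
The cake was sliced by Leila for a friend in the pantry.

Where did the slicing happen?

'in the pantry' marks the location of the slicing event.

in the pantry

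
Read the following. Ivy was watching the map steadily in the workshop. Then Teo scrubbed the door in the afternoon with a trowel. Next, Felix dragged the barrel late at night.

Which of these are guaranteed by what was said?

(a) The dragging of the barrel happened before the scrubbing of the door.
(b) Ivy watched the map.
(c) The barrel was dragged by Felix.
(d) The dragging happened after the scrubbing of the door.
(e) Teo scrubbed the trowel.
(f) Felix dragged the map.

(b), (c), (d)

(a) Not entailed — the narrative places the scrubbing before the dragging, not after.
(b) Entailed — 'watch' is an activity; 'was watching' entails that some watching happened, so 'watched' holds.
(c) Entailed — the original entails any weakening of itself; this just drops 'late at night'.
(d) Entailed — the narrative places the scrubbing before the dragging.
(e) Not entailed — the trowel is the instrument, not what was scrubbed.
(f) Not entailed — Felix dragged the barrel, not the map; the map belongs to the watching event.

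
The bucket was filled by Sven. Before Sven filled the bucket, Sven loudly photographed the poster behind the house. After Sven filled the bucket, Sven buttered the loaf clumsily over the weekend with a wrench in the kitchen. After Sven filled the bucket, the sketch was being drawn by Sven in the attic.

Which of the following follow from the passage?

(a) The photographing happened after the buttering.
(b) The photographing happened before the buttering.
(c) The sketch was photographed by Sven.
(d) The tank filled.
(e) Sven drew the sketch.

(b)

(a) Not entailed — the narrative places the photographing before the buttering, not after.
(b) Entailed — the narrative places the photographing before the buttering.
(c) Not entailed — Sven photographed the poster, not the sketch; the sketch belongs to the drawing event.
(d) Not entailed — the bucket is what filled, not the tank.
(e) Not entailed — 'was drawing' is progressive on an accomplishment; it does not entail the completed 'drew'.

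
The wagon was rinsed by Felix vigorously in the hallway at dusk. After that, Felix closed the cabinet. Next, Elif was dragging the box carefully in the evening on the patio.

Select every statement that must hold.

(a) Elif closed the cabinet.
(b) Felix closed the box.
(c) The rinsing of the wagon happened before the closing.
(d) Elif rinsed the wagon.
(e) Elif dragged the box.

(a) Not entailed — the passage has Felix closing the cabinet, not Elif.
(b) Not entailed — Felix closed the cabinet, not the box; the box belongs to the dragging event.
(c) Entailed — the narrative places the rinsing before the closing.
(d) Not entailed — the passage has Felix rinsing the wagon, not Elif.
(e) Entailed — 'drag' is an activity; 'was dragging' entails that some dragging happened, so 'dragged' holds.

(c), (e)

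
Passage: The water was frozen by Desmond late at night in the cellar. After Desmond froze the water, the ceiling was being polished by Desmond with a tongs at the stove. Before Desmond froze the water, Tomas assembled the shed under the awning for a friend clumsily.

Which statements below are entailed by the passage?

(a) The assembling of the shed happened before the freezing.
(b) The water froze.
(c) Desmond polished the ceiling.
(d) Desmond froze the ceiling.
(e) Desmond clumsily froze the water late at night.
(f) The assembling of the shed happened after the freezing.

(a) Entailed — the narrative places the assembling before the freezing.
(b) Entailed — 'Desmond froze the water' is causative; it entails the inchoative 'the water froze'.
(c) Entailed — 'polish' is an activity; 'was polishing' entails that some polishing happened, so 'polished' holds.
(d) Not entailed — Desmond froze the water, not the ceiling; the ceiling belongs to the polishing event.
(e) Not entailed — 'clumsily' adds information not in the original event.
(f) Not entailed — the narrative places the assembling before the freezing, not after.

(a), (b), (c)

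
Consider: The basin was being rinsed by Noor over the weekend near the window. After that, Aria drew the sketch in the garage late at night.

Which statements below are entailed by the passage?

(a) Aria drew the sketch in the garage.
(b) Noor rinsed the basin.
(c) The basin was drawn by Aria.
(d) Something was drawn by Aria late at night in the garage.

(a) Entailed — every conjunct here is already in the original drawing event.
(b) Entailed — 'rinse' is an activity; 'was rinsing' entails that some rinsing happened, so 'rinsed' holds.
(c) Not entailed — Aria drew the sketch, not the basin; the basin belongs to the rinsing event.
(d) Entailed — this follows by dropping conjuncts from the drawing event's description.

(a), (b), (d)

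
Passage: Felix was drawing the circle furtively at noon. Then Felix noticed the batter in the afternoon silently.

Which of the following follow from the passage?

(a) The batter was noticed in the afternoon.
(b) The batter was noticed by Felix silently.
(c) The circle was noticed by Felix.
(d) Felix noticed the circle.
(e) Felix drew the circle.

(a), (b)

(a) Entailed — every conjunct here is already in the original noticing event.
(b) Entailed — this follows by dropping conjuncts from the noticing event's description.
(c) Not entailed — Felix noticed the batter, not the circle; the circle belongs to the drawing event.
(d) Not entailed — Felix noticed the batter, not the circle; the circle belongs to the drawing event.
(e) Not entailed — 'was drawing' is progressive on an accomplishment; it does not entail the completed 'drew'.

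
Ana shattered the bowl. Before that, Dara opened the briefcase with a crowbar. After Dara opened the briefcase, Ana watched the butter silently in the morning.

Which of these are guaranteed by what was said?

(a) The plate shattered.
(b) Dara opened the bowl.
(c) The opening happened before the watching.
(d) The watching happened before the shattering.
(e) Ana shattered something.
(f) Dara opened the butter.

(a) Not entailed — the bowl is what shattered, not the plate.
(b) Not entailed — Dara opened the briefcase, not the bowl; the bowl belongs to the shattering event.
(c) Entailed — the narrative places the opening before the watching.
(d) Not entailed — the narrative doesn't order the watching relative to the shattering.
(e) Entailed — generalizing the patient leaves a sub-description the original still satisfies.
(f) Not entailed — Dara opened the briefcase, not the butter; the butter belongs to the watching event.

(c), (e)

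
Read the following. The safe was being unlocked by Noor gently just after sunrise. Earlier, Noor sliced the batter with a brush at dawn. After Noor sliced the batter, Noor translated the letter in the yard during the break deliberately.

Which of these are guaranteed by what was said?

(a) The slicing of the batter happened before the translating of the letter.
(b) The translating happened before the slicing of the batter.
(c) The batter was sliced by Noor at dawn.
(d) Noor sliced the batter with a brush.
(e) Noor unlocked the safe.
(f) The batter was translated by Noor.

(a), (c), (d)

(a) Entailed — the narrative places the slicing before the translating.
(b) Not entailed — the narrative places the slicing before the translating, not after.
(c) Entailed — dropping 'with a brush' leaves a sub-description the original still satisfies.
(d) Entailed — dropping 'at dawn' leaves a sub-description the original still satisfies.
(e) Not entailed — 'was unlocking' is progressive on an accomplishment; it does not entail the completed 'unlocked'.
(f) Not entailed — Noor translated the letter, not the batter; the batter belongs to the slicing event.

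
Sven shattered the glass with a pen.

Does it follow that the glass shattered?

'Sven shattered the glass' is the causative; it entails the inchoative 'the glass shattered'.

yes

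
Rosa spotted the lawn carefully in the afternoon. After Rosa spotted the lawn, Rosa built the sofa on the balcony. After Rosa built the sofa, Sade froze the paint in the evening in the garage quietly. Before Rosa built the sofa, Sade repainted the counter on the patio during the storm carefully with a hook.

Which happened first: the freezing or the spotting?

The connectives place the spotting before the freezing.

the spotting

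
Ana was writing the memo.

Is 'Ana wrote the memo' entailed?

no

'was writing' is progressive; for an accomplishment like 'write the memo', it doesn't entail completion.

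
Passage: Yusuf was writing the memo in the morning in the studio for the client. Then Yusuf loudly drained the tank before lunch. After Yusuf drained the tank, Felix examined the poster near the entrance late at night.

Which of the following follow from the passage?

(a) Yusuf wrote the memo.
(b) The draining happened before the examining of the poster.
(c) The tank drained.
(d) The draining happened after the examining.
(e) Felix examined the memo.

(b), (c)

(a) Not entailed — 'was writing' is progressive on an accomplishment; it does not entail the completed 'wrote'.
(b) Entailed — the narrative places the draining before the examining.
(c) Entailed — 'Yusuf drained the tank' is causative; it entails the inchoative 'the tank drained'.
(d) Not entailed — the narrative places the draining before the examining, not after.
(e) Not entailed — Felix examined the poster, not the memo; the memo belongs to the writing event.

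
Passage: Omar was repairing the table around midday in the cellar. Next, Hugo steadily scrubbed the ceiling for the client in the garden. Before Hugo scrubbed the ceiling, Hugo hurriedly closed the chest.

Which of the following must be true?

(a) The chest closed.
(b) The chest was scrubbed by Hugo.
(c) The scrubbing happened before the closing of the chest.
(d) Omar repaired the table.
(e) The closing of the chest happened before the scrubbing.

(a) Entailed — 'Hugo closed the chest' is causative; it entails the inchoative 'the chest closed'.
(b) Not entailed — Hugo scrubbed the ceiling, not the chest; the chest belongs to the closing event.
(c) Not entailed — the narrative places the closing before the scrubbing, not after.
(d) Not entailed — 'was repairing' is progressive on an accomplishment; it does not entail the completed 'repaired'.
(e) Entailed — the narrative places the closing before the scrubbing.

(a), (e)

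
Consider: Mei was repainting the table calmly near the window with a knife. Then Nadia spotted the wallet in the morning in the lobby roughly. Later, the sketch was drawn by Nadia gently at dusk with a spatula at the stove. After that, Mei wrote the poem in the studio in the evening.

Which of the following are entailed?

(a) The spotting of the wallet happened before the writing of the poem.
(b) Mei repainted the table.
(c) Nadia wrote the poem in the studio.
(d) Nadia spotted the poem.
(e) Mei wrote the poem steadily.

(a) Entailed — the narrative places the spotting before the writing.
(b) Not entailed — 'was repainting' is progressive on an accomplishment; it does not entail the completed 'repainted'.
(c) Not entailed — the passage has Mei writing the poem, not Nadia.
(d) Not entailed — Nadia spotted the wallet, not the poem; the poem belongs to the writing event.
(e) Not entailed — 'steadily' adds information not in the original event.

(a)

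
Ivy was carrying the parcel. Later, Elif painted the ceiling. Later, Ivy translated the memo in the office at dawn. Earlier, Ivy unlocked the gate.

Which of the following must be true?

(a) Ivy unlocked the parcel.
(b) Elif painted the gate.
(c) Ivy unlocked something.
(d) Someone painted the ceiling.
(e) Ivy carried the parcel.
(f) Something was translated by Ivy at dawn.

(c), (d), (e), (f)

(a) Not entailed — Ivy unlocked the gate, not the parcel; the parcel belongs to the carrying event.
(b) Not entailed — Elif painted the ceiling, not the gate; the gate belongs to the unlocking event.
(c) Entailed — the original entails any weakening of itself; this just generalizes the patient.
(d) Entailed — this follows by dropping conjuncts from the painting event's description.
(e) Entailed — 'carry' is an activity; 'was carrying' entails that some carrying happened, so 'carried' holds.
(f) Entailed — this follows by dropping conjuncts from the translating event's description.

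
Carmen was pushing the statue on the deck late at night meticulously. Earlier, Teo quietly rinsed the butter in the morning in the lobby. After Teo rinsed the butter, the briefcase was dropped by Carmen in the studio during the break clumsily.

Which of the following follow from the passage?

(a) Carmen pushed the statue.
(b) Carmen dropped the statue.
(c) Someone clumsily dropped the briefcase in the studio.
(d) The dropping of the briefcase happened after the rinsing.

(a) Entailed — 'push' is an activity; 'was pushing' entails that some pushing happened, so 'pushed' holds.
(b) Not entailed — Carmen dropped the briefcase, not the statue; the statue belongs to the pushing event.
(c) Entailed — the original entails any weakening of itself; this just drops 'during the break' and generalizes the agent.
(d) Entailed — the narrative places the rinsing before the dropping.

(a), (c), (d)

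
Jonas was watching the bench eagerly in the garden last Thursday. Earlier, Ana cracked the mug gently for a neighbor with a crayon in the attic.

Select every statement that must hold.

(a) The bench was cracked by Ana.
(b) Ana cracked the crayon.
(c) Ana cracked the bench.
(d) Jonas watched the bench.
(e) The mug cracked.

(d), (e)

(a) Not entailed — Ana cracked the mug, not the bench; the bench belongs to the watching event.
(b) Not entailed — the crayon is the instrument, not what was cracked.
(c) Not entailed — Ana cracked the mug, not the bench; the bench belongs to the watching event.
(d) Entailed — 'watch' is an activity; 'was watching' entails that some watching happened, so 'watched' holds.
(e) Entailed — 'Ana cracked the mug' is causative; it entails the inchoative 'the mug cracked'.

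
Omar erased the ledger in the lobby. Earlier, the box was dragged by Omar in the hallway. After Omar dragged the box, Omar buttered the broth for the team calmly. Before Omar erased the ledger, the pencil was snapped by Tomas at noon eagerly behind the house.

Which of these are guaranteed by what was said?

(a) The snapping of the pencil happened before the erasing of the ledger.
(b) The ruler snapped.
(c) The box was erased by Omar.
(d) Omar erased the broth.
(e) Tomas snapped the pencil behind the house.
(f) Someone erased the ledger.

(a) Entailed — the narrative places the snapping before the erasing.
(b) Not entailed — the pencil is what snapped, not the ruler.
(c) Not entailed — Omar erased the ledger, not the box; the box belongs to the dragging event.
(d) Not entailed — Omar erased the ledger, not the broth; the broth belongs to the buttering event.
(e) Entailed — the original entails any weakening of itself; this just drops 'eagerly', 'at noon'.
(f) Entailed — dropping 'in the lobby' and generalizing the agent leaves a sub-description the original still satisfies.

(a), (e), (f)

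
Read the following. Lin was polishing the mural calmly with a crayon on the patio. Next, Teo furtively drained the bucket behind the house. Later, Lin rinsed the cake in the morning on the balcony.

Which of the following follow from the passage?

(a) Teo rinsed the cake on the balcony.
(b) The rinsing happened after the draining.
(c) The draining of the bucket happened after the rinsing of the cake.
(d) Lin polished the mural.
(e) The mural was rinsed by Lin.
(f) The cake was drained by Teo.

(a) Not entailed — the passage has Lin rinsing the cake, not Teo.
(b) Entailed — the narrative places the draining before the rinsing.
(c) Not entailed — the narrative places the draining before the rinsing, not after.
(d) Entailed — 'polish' is an activity; 'was polishing' entails that some polishing happened, so 'polished' holds.
(e) Not entailed — Lin rinsed the cake, not the mural; the mural belongs to the polishing event.
(f) Not entailed — Teo drained the bucket, not the cake; the cake belongs to the rinsing event.

(b), (d)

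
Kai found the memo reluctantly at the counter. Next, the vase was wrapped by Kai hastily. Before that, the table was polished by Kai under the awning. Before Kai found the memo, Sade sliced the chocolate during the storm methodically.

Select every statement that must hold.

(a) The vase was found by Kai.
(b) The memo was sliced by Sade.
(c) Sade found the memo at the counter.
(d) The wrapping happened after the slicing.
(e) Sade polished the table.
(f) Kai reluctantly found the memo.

(d), (f)

(a) Not entailed — Kai found the memo, not the vase; the vase belongs to the wrapping event.
(b) Not entailed — Sade sliced the chocolate, not the memo; the memo belongs to the finding event.
(c) Not entailed — the passage has Kai finding the memo, not Sade.
(d) Entailed — the narrative places the slicing before the wrapping.
(e) Not entailed — the passage has Kai polishing the table, not Sade.
(f) Entailed — the original entails any weakening of itself; this just drops 'at the counter'.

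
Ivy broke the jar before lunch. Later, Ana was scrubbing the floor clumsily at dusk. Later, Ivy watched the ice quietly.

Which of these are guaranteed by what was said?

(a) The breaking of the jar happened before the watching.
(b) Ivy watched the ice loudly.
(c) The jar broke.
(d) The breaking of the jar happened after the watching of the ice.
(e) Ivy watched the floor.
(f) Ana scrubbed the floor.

(a), (c), (f)

(a) Entailed — the narrative places the breaking before the watching.
(b) Not entailed — 'loudly' adds a manner not in (and inconsistent with) the original.
(c) Entailed — 'Ivy broke the jar' is causative; it entails the inchoative 'the jar broke'.
(d) Not entailed — the narrative places the breaking before the watching, not after.
(e) Not entailed — Ivy watched the ice, not the floor; the floor belongs to the scrubbing event.
(f) Entailed — 'scrub' is an activity; 'was scrubbing' entails that some scrubbing happened, so 'scrubbed' holds.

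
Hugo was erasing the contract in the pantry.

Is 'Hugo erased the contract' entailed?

no

'was erasing' is progressive; for an accomplishment like 'erase the contract', it doesn't entail completion.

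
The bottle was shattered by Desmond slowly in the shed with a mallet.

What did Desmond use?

'with a mallet' marks the instrument of the shattering event.

a mallet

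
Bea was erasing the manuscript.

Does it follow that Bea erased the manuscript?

no

'was erasing' is progressive; for an accomplishment like 'erase the manuscript', it doesn't entail completion.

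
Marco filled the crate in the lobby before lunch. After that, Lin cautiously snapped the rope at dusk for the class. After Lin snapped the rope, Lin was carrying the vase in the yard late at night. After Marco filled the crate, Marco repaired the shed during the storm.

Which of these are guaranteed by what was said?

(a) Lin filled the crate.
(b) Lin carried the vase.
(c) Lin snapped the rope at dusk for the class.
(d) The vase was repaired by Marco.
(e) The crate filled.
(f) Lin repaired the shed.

(a) Not entailed — the passage has Marco filling the crate, not Lin.
(b) Entailed — 'carry' is an activity; 'was carrying' entails that some carrying happened, so 'carried' holds.
(c) Entailed — this follows by dropping conjuncts from the snapping event's description.
(d) Not entailed — Marco repaired the shed, not the vase; the vase belongs to the carrying event.
(e) Entailed — 'Marco filled the crate' is causative; it entails the inchoative 'the crate filled'.
(f) Not entailed — the passage has Marco repairing the shed, not Lin.

(b), (c), (e)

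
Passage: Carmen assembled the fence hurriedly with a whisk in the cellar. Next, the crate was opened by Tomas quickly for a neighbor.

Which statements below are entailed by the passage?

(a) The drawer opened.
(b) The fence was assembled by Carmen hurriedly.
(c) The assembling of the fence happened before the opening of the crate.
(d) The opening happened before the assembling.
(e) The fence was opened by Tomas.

(b), (c)

(a) Not entailed — the crate is what opened, not the drawer.
(b) Entailed — the original entails any weakening of itself; this just drops 'with a whisk', 'in the cellar'.
(c) Entailed — the narrative places the assembling before the opening.
(d) Not entailed — the narrative places the assembling before the opening, not after.
(e) Not entailed — Tomas opened the crate, not the fence; the fence belongs to the assembling event.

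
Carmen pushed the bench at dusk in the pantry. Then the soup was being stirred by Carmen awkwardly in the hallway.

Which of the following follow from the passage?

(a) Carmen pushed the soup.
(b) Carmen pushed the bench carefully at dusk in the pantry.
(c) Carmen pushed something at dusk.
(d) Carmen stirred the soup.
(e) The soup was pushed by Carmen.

(a) Not entailed — Carmen pushed the bench, not the soup; the soup belongs to the stirring event.
(b) Not entailed — 'carefully' adds information not in the original event.
(c) Entailed — every conjunct here is already in the original pushing event.
(d) Entailed — 'stir' is an activity; 'was stirring' entails that some stirring happened, so 'stirred' holds.
(e) Not entailed — Carmen pushed the bench, not the soup; the soup belongs to the stirring event.

(c), (d)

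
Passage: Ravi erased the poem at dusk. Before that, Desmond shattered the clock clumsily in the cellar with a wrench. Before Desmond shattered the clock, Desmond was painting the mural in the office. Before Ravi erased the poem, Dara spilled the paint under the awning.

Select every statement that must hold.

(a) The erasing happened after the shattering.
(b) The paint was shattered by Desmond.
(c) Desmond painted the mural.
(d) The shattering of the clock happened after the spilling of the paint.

(a)

(a) Entailed — the narrative places the shattering before the erasing.
(b) Not entailed — Desmond shattered the clock, not the paint; the paint belongs to the spilling event.
(c) Not entailed — 'was painting' is progressive on an accomplishment; it does not entail the completed 'painted'.
(d) Not entailed — the narrative doesn't order the spilling relative to the shattering.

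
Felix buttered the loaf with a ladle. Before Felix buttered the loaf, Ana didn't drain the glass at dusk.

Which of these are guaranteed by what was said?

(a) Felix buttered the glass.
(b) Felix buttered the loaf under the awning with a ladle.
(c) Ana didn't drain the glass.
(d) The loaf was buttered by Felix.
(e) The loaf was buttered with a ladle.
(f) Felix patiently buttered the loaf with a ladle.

(d), (e)

(a) Not entailed — Felix buttered the loaf, not the glass; the glass belongs to the draining event.
(b) Not entailed — 'under the awning' adds information not in the original event.
(c) Not entailed — dropping 'at dusk' under negation is not valid — the original leaves open that Ana drained the glass some other way.
(d) Entailed — the original entails any weakening of itself; this just drops 'with a ladle'.
(e) Entailed — generalizing the agent leaves a sub-description the original still satisfies.
(f) Not entailed — 'patiently' adds information not in the original event.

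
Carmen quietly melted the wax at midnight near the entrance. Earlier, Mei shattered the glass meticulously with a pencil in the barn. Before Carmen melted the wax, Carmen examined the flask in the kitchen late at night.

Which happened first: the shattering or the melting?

The connectives place the shattering before the melting.

the shattering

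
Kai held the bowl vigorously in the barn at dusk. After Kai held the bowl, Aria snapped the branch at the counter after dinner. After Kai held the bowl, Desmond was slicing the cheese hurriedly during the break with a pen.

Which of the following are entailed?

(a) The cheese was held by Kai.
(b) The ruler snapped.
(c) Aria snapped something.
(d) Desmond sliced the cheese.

(c)

(a) Not entailed — Kai held the bowl, not the cheese; the cheese belongs to the slicing event.
(b) Not entailed — the branch is what snapped, not the ruler.
(c) Entailed — every conjunct here is already in the original snapping event.
(d) Not entailed — 'was slicing' is progressive on an accomplishment; it does not entail the completed 'sliced'.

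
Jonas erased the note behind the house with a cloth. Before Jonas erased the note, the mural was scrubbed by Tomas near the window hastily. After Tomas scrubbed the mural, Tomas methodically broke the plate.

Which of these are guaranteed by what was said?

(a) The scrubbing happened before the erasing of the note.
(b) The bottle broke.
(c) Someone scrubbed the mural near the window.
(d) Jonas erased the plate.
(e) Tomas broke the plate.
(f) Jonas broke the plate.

(a), (c), (e)

(a) Entailed — the narrative places the scrubbing before the erasing.
(b) Not entailed — the plate is what broke, not the bottle.
(c) Entailed — this follows by dropping conjuncts from the scrubbing event's description.
(d) Not entailed — Jonas erased the note, not the plate; the plate belongs to the breaking event.
(e) Entailed — the original entails any weakening of itself; this just drops 'methodically'.
(f) Not entailed — the passage has Tomas breaking the plate, not Jonas.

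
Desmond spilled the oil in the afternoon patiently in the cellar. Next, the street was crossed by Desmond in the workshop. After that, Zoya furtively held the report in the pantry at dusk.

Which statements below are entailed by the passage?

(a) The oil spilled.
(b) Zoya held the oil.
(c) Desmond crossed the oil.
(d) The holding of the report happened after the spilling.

(a), (d)

(a) Entailed — 'Desmond spilled the oil' is causative; it entails the inchoative 'the oil spilled'.
(b) Not entailed — Zoya held the report, not the oil; the oil belongs to the spilling event.
(c) Not entailed — Desmond crossed the street, not the oil; the oil belongs to the spilling event.
(d) Entailed — the narrative places the spilling before the holding.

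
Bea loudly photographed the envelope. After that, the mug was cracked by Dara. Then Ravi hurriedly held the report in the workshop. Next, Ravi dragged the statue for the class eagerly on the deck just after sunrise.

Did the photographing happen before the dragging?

The narrative orders the photographing before the dragging.

yes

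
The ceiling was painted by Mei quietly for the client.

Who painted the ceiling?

Mei

'Mei' marks the agent of the painting event.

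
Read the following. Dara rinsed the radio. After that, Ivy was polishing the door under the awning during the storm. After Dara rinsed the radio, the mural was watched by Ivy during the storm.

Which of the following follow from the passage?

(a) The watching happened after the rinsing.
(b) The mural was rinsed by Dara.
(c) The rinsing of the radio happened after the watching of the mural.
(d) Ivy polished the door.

(a) Entailed — the narrative places the rinsing before the watching.
(b) Not entailed — Dara rinsed the radio, not the mural; the mural belongs to the watching event.
(c) Not entailed — the narrative places the rinsing before the watching, not after.
(d) Entailed — 'polish' is an activity; 'was polishing' entails that some polishing happened, so 'polished' holds.

(a), (d)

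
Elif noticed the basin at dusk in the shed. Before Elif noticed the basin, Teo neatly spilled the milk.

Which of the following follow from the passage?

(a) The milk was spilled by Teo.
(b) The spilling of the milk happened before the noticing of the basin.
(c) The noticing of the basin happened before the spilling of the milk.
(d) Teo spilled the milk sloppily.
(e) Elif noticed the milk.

(a) Entailed — dropping 'neatly' leaves a sub-description the original still satisfies.
(b) Entailed — the narrative places the spilling before the noticing.
(c) Not entailed — the narrative places the spilling before the noticing, not after.
(d) Not entailed — 'sloppily' adds a manner not in (and inconsistent with) the original.
(e) Not entailed — Elif noticed the basin, not the milk; the milk belongs to the spilling event.

(a), (b)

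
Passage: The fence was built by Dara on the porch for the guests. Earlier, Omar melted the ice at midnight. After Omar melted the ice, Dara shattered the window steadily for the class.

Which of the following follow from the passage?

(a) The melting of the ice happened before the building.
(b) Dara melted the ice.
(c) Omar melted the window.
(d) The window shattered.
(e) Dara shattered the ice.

(a) Entailed — the narrative places the melting before the building.
(b) Not entailed — the passage has Omar melting the ice, not Dara.
(c) Not entailed — Omar melted the ice, not the window; the window belongs to the shattering event.
(d) Entailed — 'Dara shattered the window' is causative; it entails the inchoative 'the window shattered'.
(e) Not entailed — Dara shattered the window, not the ice; the ice belongs to the melting event.

(a), (d)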